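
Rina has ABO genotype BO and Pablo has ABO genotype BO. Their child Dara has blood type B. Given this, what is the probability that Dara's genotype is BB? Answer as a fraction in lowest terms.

Cross BO × BO → 1/4 BB, 1/2 BO, 1/4 OO.
Type-B genotypes among offspring: BB (1/4), BO (1/2); total 3/4.
P(BB | type B) = (1/4) / (3/4) = 1/3.

1/3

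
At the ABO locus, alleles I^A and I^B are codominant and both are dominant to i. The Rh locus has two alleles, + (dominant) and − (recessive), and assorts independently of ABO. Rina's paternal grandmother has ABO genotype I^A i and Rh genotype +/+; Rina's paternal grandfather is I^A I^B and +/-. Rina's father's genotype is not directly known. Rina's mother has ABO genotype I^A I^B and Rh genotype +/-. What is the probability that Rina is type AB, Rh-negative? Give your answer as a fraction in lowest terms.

Rina's father's ABO genotype from I^A i × I^A I^B: 1/4 I^A I^A, 1/4 I^A I^B, 1/4 I^A i, 1/4 I^B i.
Crossing each possibility with the mother I^A I^B and summing P(type AB): 1/4·1/2 + 1/4·1/2 + 1/4·1/4 + 1/4·1/4 = 3/8.
Similarly for Rh via the father's Rh distribution: P(Rh-) = 1/8.
Independent loci: 3/8 × 1/8 = 3/64.

3/64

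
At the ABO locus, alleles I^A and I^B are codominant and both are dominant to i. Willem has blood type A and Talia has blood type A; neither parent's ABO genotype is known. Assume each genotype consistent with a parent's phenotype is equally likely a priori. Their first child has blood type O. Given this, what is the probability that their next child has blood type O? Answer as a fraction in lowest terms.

Possible genotypes: Willem ∈ {I^A I^A, I^A i}; Talia ∈ {I^A I^A, I^A i}.
Weight each parental genotype pair by prior × P(type-O child):
  I^A i × I^A i: posterior weight 1; P(next child type O) = 1/4.
Weighted sum = 1/4.

1/4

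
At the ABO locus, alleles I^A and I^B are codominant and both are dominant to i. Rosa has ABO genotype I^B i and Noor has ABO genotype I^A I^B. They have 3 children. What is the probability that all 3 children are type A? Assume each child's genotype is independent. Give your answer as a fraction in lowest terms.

1/64

ABO cross I^B i × I^A I^B → 1/4 A, 1/2 B, 1/4 AB.
So P(type A) = 1/4 per child.
All 3 independent: (1/4)^3 = 1/64.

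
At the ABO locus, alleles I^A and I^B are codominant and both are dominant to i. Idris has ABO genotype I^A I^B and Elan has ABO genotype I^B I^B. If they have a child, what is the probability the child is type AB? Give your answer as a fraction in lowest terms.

ABO cross I^A I^B × I^B I^B → offspring phenotypes: 1/2 B, 1/2 AB.
So P(type AB) = 1/2.

1/2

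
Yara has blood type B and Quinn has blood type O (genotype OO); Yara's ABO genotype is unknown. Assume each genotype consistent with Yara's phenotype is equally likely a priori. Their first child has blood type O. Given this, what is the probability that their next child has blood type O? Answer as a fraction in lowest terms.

1/2

Possible genotypes: Yara ∈ {BB, BO}; Quinn ∈ {OO}.
Weight each parental genotype pair by prior × P(type-O child):
  BO × OO: posterior weight 1; P(next child type O) = 1/2.
Weighted sum = 1/2.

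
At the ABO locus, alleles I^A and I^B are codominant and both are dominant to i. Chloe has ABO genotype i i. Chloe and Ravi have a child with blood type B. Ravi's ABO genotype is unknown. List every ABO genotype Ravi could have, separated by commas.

I^A I^B, I^B I^B, I^B i

For each candidate genotype of Ravi, check whether crossing it with i i can produce every observed child phenotype.
  I^A I^A → possible child types {A} ✗
  I^A I^B → possible child types {A, B} ✓
  I^A i → possible child types {O, A} ✗
  I^B I^B → possible child types {B} ✓
  I^B i → possible child types {O, B} ✓
  i i → possible child types {O} ✗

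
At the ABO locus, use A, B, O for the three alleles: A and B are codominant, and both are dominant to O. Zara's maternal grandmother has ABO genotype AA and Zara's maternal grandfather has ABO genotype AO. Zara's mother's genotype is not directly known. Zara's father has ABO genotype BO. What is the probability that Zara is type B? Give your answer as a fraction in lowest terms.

Zara's mother's ABO genotype from AA × AO: 1/2 AA, 1/2 AO.
Crossing each possibility with the father BO and summing P(type B): 1/2·0 + 1/2·1/4 = 1/8.

1/8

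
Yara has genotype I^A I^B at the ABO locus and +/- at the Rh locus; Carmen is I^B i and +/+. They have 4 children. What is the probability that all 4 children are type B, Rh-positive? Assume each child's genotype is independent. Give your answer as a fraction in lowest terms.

1/16

ABO cross I^A I^B × I^B i → 1/4 A, 1/2 B, 1/4 AB.
Rh cross +/- × +/+ → 1 Rh+; so P(type B, Rh-positive) = 1/2 × 1 = 1/2 per child.
All 4 independent: (1/2)^4 = 1/16.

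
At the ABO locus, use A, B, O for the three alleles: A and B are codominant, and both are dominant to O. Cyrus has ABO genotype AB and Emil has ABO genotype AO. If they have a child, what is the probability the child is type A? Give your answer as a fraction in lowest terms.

ABO cross AB × AO → offspring phenotypes: 1/2 A, 1/4 B, 1/4 AB.
So P(type A) = 1/2.

1/2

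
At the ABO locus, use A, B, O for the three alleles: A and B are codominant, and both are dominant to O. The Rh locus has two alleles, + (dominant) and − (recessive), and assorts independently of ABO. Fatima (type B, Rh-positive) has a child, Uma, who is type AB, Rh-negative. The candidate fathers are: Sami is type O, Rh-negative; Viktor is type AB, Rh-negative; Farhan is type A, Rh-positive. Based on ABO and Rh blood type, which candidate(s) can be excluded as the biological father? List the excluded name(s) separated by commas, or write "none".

A candidate is excluded only if no genotype consistent with his phenotype could produce a type AB, Rh-negative child with a type B, Rh-positive mother.
Sami (type O, Rh-): no genotype consistent with that phenotype can produce a type-AB Rh- child with a type-B mother.

Sami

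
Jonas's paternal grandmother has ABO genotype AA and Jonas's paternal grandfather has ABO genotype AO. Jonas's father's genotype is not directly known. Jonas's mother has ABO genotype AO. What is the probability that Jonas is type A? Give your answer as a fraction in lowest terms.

7/8

Jonas's father's ABO genotype from AA × AO: 1/2 AA, 1/2 AO.
Crossing each possibility with the mother AO and summing P(type A): 1/2·1 + 1/2·3/4 = 7/8.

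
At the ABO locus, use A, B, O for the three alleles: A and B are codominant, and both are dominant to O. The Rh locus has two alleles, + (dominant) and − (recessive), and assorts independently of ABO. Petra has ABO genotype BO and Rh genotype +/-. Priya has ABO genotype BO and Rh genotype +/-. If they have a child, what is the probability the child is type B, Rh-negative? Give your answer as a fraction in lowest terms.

ABO cross BO × BO → offspring phenotypes: 1/4 O, 3/4 B.
Rh cross +/- × +/- → 3/4 Rh+, 1/4 Rh-.
Independent loci: P(type B, Rh-negative) = 3/4 × 1/4 = 3/16.

3/16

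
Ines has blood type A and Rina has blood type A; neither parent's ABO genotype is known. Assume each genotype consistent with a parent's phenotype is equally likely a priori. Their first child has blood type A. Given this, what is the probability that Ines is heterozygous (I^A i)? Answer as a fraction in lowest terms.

7/15

Possible genotypes: Ines ∈ {I^A I^A, I^A i}; Rina ∈ {I^A I^A, I^A i}.
Weight each parental genotype pair by prior × P(type-A child):
  I^A I^A × I^A I^A: posterior weight 4/15.
  I^A I^A × I^A i: posterior weight 4/15.
  I^A i × I^A I^A: posterior weight 4/15.
  I^A i × I^A i: posterior weight 1/5.
Sum the posterior weight over pairs where Ines is I^A i: 7/15.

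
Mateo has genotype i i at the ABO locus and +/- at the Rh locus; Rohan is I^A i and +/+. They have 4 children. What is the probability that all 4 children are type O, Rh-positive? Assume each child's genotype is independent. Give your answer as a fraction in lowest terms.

ABO cross i i × I^A i → 1/2 O, 1/2 A.
Rh cross +/- × +/+ → 1 Rh+; so P(type O, Rh-positive) = 1/2 × 1 = 1/2 per child.
All 4 independent: (1/2)^4 = 1/16.

1/16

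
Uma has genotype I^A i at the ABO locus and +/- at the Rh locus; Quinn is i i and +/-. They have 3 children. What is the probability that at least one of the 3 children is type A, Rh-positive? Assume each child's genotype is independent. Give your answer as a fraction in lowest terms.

387/512

ABO cross I^A i × i i → 1/2 O, 1/2 A.
Rh cross +/- × +/- → 3/4 Rh+, 1/4 Rh-; so P(type A, Rh-positive) = 1/2 × 3/4 = 3/8 per child.
P(none) = (5/8)^3 = 125/512; P(at least one) = 1 − 125/512 = 387/512.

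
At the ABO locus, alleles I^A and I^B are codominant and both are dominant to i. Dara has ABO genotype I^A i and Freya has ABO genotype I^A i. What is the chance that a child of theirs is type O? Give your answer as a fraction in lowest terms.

1/4

ABO cross I^A i × I^A i → offspring phenotypes: 1/4 O, 3/4 A.
So P(type O) = 1/4.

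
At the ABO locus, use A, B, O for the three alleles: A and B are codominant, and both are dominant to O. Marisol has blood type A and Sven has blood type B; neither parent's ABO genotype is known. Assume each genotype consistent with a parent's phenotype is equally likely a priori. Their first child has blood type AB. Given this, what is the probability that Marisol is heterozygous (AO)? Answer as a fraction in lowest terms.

Possible genotypes: Marisol ∈ {AA, AO}; Sven ∈ {BB, BO}.
Weight each parental genotype pair by prior × P(type-AB child):
  AA × BB: posterior weight 4/9.
  AA × BO: posterior weight 2/9.
  AO × BB: posterior weight 2/9.
  AO × BO: posterior weight 1/9.
Sum the posterior weight over pairs where Marisol is AO: 1/3.

1/3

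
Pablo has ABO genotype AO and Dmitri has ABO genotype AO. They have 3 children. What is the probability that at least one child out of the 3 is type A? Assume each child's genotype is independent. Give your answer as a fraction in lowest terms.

ABO cross AO × AO → 1/4 O, 3/4 A.
So P(type A) = 3/4 per child.
P(none) = (1/4)^3 = 1/64; P(at least one) = 1 − 1/64 = 63/64.

63/64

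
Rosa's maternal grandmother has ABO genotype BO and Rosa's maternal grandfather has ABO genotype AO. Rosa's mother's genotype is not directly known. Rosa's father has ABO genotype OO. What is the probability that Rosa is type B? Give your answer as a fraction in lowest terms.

Rosa's mother's ABO genotype from BO × AO: 1/4 AB, 1/4 AO, 1/4 BO, 1/4 OO.
Crossing each possibility with the father OO and summing P(type B): 1/4·1/2 + 1/4·0 + 1/4·1/2 + 1/4·0 = 1/4.

1/4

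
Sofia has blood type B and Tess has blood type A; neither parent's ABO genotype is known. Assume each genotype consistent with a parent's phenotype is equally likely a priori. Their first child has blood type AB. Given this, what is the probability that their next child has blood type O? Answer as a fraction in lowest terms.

Possible genotypes: Sofia ∈ {BB, BO}; Tess ∈ {AA, AO}.
Weight each parental genotype pair by prior × P(type-AB child):
  BB × AA: posterior weight 4/9; P(next child type O) = 0.
  BB × AO: posterior weight 2/9; P(next child type O) = 0.
  BO × AA: posterior weight 2/9; P(next child type O) = 0.
  BO × AO: posterior weight 1/9; P(next child type O) = 1/4.
Weighted sum = 1/36.

1/36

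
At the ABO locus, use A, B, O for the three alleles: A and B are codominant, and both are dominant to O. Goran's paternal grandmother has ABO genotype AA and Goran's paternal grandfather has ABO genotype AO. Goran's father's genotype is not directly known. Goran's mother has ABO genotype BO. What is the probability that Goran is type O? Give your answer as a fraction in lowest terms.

1/8

Goran's father's ABO genotype from AA × AO: 1/2 AA, 1/2 AO.
Crossing each possibility with the mother BO and summing P(type O): 1/2·0 + 1/2·1/4 = 1/8.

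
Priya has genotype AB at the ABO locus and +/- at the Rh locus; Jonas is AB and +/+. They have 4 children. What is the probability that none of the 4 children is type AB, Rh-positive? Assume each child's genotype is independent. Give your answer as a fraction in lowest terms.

ABO cross AB × AB → 1/4 A, 1/4 B, 1/2 AB.
Rh cross +/- × +/+ → 1 Rh+; so P(type AB, Rh-positive) = 1/2 × 1 = 1/2 per child.
P(not type AB, Rh-positive) = 1/2 for one child; (1/2)^4 = 1/16.

1/16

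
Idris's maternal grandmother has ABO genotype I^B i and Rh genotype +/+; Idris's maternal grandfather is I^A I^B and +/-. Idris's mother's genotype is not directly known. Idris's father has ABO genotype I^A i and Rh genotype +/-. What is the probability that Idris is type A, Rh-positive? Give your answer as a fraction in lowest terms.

Idris's mother's ABO genotype from I^B i × I^A I^B: 1/4 I^A I^B, 1/4 I^A i, 1/4 I^B I^B, 1/4 I^B i.
Crossing each possibility with the father I^A i and summing P(type A): 1/4·1/2 + 1/4·3/4 + 1/4·0 + 1/4·1/4 = 3/8.
Similarly for Rh via the mother's Rh distribution: P(Rh+) = 7/8.
Independent loci: 3/8 × 7/8 = 21/64.

21/64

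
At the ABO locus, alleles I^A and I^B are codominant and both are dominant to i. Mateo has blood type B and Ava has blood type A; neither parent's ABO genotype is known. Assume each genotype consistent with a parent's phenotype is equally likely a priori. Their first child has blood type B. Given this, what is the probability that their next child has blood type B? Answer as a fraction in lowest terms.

Possible genotypes: Mateo ∈ {I^B I^B, I^B i}; Ava ∈ {I^A I^A, I^A i}.
Weight each parental genotype pair by prior × P(type-B child):
  I^B I^B × I^A i: posterior weight 2/3; P(next child type B) = 1/2.
  I^B i × I^A i: posterior weight 1/3; P(next child type B) = 1/4.
Weighted sum = 5/12.

5/12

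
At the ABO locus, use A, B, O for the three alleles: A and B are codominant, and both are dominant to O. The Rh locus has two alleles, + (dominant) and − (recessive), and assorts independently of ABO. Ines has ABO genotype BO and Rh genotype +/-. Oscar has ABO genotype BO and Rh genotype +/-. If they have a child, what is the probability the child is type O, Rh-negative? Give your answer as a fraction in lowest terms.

ABO cross BO × BO → offspring phenotypes: 1/4 O, 3/4 B.
Rh cross +/- × +/- → 3/4 Rh+, 1/4 Rh-.
Independent loci: P(type O, Rh-negative) = 1/4 × 1/4 = 1/16.

1/16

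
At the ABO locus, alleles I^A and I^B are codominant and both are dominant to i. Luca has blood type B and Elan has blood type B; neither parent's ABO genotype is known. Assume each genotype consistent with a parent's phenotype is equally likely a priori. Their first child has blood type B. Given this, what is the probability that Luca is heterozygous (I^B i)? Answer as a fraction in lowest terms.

Possible genotypes: Luca ∈ {I^B I^B, I^B i}; Elan ∈ {I^B I^B, I^B i}.
Weight each parental genotype pair by prior × P(type-B child):
  I^B I^B × I^B I^B: posterior weight 4/15.
  I^B I^B × I^B i: posterior weight 4/15.
  I^B i × I^B I^B: posterior weight 4/15.
  I^B i × I^B i: posterior weight 1/5.
Sum the posterior weight over pairs where Luca is I^B i: 7/15.

7/15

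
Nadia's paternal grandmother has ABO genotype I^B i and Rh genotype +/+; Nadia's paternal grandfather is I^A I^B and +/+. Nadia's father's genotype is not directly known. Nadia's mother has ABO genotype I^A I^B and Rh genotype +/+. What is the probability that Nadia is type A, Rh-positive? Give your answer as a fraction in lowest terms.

1/4

Nadia's father's ABO genotype from I^B i × I^A I^B: 1/4 I^A I^B, 1/4 I^A i, 1/4 I^B I^B, 1/4 I^B i.
Crossing each possibility with the mother I^A I^B and summing P(type A): 1/4·1/4 + 1/4·1/2 + 1/4·0 + 1/4·1/4 = 1/4.
Similarly for Rh via the father's Rh distribution: P(Rh+) = 1.
Independent loci: 1/4 × 1 = 1/4.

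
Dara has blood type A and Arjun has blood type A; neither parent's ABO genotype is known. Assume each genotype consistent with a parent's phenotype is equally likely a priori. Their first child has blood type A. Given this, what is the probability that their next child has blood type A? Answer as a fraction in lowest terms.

19/20

Possible genotypes: Dara ∈ {AA, AO}; Arjun ∈ {AA, AO}.
Weight each parental genotype pair by prior × P(type-A child):
  AA × AA: posterior weight 4/15; P(next child type A) = 1.
  AA × AO: posterior weight 4/15; P(next child type A) = 1.
  AO × AA: posterior weight 4/15; P(next child type A) = 1.
  AO × AO: posterior weight 1/5; P(next child type A) = 3/4.
Weighted sum = 19/20.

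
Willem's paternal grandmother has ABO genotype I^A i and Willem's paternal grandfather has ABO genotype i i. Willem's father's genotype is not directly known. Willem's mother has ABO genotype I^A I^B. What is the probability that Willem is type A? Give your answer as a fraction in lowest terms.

Willem's father's ABO genotype from I^A i × i i: 1/2 I^A i, 1/2 i i.
Crossing each possibility with the mother I^A I^B and summing P(type A): 1/2·1/2 + 1/2·1/2 = 1/2.

1/2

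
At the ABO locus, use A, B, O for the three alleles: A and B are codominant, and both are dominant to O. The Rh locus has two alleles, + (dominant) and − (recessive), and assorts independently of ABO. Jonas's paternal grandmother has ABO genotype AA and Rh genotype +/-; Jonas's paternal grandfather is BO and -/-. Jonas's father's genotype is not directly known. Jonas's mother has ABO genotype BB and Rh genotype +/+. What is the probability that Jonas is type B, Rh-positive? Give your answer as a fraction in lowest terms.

1/2

Jonas's father's ABO genotype from AA × BO: 1/2 AB, 1/2 AO.
Crossing each possibility with the mother BB and summing P(type B): 1/2·1/2 + 1/2·1/2 = 1/2.
Similarly for Rh via the father's Rh distribution: P(Rh+) = 1.
Independent loci: 1/2 × 1 = 1/2.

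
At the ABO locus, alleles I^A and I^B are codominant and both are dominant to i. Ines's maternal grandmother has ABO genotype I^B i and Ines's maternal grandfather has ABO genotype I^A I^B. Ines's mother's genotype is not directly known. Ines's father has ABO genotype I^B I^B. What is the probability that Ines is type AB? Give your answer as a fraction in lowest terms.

1/4

Ines's mother's ABO genotype from I^B i × I^A I^B: 1/4 I^A I^B, 1/4 I^A i, 1/4 I^B I^B, 1/4 I^B i.
Crossing each possibility with the father I^B I^B and summing P(type AB): 1/4·1/2 + 1/4·1/2 + 1/4·0 + 1/4·0 = 1/4.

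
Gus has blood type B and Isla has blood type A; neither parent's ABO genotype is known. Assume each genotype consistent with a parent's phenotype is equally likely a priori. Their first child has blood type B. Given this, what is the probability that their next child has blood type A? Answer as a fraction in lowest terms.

1/12

Possible genotypes: Gus ∈ {BB, BO}; Isla ∈ {AA, AO}.
Weight each parental genotype pair by prior × P(type-B child):
  BB × AO: posterior weight 2/3; P(next child type A) = 0.
  BO × AO: posterior weight 1/3; P(next child type A) = 1/4.
Weighted sum = 1/12.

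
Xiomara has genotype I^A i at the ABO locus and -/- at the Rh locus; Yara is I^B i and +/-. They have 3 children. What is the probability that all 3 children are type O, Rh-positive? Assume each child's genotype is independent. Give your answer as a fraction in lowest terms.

1/512

ABO cross I^A i × I^B i → 1/4 O, 1/4 A, 1/4 B, 1/4 AB.
Rh cross -/- × +/- → 1/2 Rh+, 1/2 Rh-; so P(type O, Rh-positive) = 1/4 × 1/2 = 1/8 per child.
All 3 independent: (1/8)^3 = 1/512.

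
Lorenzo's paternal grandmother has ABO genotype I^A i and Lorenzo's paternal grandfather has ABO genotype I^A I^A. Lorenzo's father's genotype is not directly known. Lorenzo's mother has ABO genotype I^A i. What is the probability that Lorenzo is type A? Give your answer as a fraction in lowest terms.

Lorenzo's father's ABO genotype from I^A i × I^A I^A: 1/2 I^A I^A, 1/2 I^A i.
Crossing each possibility with the mother I^A i and summing P(type A): 1/2·1 + 1/2·3/4 = 7/8.

7/8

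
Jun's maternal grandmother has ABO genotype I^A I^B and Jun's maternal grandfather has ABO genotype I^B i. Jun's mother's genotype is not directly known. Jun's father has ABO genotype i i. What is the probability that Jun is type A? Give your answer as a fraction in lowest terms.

Jun's mother's ABO genotype from I^A I^B × I^B i: 1/4 I^A I^B, 1/4 I^A i, 1/4 I^B I^B, 1/4 I^B i.
Crossing each possibility with the father i i and summing P(type A): 1/4·1/2 + 1/4·1/2 + 1/4·0 + 1/4·0 = 1/4.

1/4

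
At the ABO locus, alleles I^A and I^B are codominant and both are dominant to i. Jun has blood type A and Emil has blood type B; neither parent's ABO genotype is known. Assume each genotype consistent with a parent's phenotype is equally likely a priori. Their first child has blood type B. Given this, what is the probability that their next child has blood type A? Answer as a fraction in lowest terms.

Possible genotypes: Jun ∈ {I^A I^A, I^A i}; Emil ∈ {I^B I^B, I^B i}.
Weight each parental genotype pair by prior × P(type-B child):
  I^A i × I^B I^B: posterior weight 2/3; P(next child type A) = 0.
  I^A i × I^B i: posterior weight 1/3; P(next child type A) = 1/4.
Weighted sum = 1/12.

1/12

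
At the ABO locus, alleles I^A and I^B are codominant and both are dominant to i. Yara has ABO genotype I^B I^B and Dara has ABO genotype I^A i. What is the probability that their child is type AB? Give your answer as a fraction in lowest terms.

1/2

ABO cross I^B I^B × I^A i → offspring phenotypes: 1/2 B, 1/2 AB.
So P(type AB) = 1/2.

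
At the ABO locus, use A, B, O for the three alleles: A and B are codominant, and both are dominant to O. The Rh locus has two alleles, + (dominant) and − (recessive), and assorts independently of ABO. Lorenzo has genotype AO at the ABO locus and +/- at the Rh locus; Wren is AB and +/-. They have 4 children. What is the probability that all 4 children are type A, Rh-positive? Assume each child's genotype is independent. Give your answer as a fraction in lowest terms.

ABO cross AO × AB → 1/2 A, 1/4 B, 1/4 AB.
Rh cross +/- × +/- → 3/4 Rh+, 1/4 Rh-; so P(type A, Rh-positive) = 1/2 × 3/4 = 3/8 per child.
All 4 independent: (3/8)^4 = 81/4096.

81/4096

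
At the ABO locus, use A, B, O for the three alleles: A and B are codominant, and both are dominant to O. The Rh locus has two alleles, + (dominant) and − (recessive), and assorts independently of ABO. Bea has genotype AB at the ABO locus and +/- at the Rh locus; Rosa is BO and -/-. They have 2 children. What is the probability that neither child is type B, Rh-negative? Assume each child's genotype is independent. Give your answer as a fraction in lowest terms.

9/16

ABO cross AB × BO → 1/4 A, 1/2 B, 1/4 AB.
Rh cross +/- × -/- → 1/2 Rh+, 1/2 Rh-; so P(type B, Rh-negative) = 1/2 × 1/2 = 1/4 per child.
P(not type B, Rh-negative) = 3/4 for one child; (3/4)^2 = 9/16.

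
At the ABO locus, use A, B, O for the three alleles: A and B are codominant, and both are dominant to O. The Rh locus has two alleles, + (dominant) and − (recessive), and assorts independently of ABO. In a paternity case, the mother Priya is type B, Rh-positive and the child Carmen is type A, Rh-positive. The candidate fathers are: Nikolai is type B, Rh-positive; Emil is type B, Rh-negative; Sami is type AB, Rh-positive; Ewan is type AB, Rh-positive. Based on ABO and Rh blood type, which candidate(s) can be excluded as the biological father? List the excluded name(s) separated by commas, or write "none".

A candidate is excluded only if no genotype consistent with his phenotype could produce a type A, Rh-positive child with a type B, Rh-positive mother.
Nikolai (type B, Rh+): no genotype consistent with that phenotype can produce a type-A Rh+ child with a type-B mother.
Emil (type B, Rh-): no genotype consistent with that phenotype can produce a type-A Rh+ child with a type-B mother.

Nikolai, Emil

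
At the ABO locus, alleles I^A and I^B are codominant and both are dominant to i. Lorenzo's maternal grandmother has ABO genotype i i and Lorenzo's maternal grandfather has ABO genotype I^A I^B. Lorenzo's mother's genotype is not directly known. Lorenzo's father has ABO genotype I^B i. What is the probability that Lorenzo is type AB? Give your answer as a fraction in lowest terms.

1/8

Lorenzo's mother's ABO genotype from i i × I^A I^B: 1/2 I^A i, 1/2 I^B i.
Crossing each possibility with the father I^B i and summing P(type AB): 1/2·1/4 + 1/2·0 = 1/8.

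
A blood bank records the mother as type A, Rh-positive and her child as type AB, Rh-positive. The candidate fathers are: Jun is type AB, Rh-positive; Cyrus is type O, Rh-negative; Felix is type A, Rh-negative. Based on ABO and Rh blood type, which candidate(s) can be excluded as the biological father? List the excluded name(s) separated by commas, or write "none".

A candidate is excluded only if no genotype consistent with his phenotype could produce a type AB, Rh-positive child with a type A, Rh-positive mother.
Cyrus (type O, Rh-): no genotype consistent with that phenotype can produce a type-AB Rh+ child with a type-A mother.
Felix (type A, Rh-): no genotype consistent with that phenotype can produce a type-AB Rh+ child with a type-A mother.

Cyrus, Felix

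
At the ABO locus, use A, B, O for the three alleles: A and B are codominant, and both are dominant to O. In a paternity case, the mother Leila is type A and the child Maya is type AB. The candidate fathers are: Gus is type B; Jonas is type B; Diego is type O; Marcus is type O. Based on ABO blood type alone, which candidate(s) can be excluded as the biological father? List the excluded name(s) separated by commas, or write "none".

Diego, Marcus

A candidate is excluded only if no genotype consistent with his phenotype could produce a type AB child with a type A mother.
Diego (type O): no genotype consistent with that phenotype can produce a type-AB child with a type-A mother.
Marcus (type O): no genotype consistent with that phenotype can produce a type-AB child with a type-A mother.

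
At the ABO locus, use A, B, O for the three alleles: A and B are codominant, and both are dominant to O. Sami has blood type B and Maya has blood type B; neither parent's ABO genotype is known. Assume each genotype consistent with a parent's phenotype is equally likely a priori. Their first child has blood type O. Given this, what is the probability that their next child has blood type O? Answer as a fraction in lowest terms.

1/4

Possible genotypes: Sami ∈ {BB, BO}; Maya ∈ {BB, BO}.
Weight each parental genotype pair by prior × P(type-O child):
  BO × BO: posterior weight 1; P(next child type O) = 1/4.
Weighted sum = 1/4.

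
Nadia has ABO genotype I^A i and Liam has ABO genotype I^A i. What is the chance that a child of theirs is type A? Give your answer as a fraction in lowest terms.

ABO cross I^A i × I^A i → offspring phenotypes: 1/4 O, 3/4 A.
So P(type A) = 3/4.

3/4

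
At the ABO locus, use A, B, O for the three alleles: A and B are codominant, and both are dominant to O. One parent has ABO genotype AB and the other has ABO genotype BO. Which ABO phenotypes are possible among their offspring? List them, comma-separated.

A, B, AB

Gametes from AB × BO give offspring ABO genotypes AB, AO, BB, BO, i.e. phenotypes A, B, AB.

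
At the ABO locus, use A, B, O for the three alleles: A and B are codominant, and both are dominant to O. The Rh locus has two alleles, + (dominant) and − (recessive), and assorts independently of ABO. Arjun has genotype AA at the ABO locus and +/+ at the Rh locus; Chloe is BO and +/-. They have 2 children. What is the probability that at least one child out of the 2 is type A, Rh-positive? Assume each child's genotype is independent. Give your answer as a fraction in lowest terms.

3/4

ABO cross AA × BO → 1/2 A, 1/2 AB.
Rh cross +/+ × +/- → 1 Rh+; so P(type A, Rh-positive) = 1/2 × 1 = 1/2 per child.
P(none) = (1/2)^2 = 1/4; P(at least one) = 1 − 1/4 = 3/4.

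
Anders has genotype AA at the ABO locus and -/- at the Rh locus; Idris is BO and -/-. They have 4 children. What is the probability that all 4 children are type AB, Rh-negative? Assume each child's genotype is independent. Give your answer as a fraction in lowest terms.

1/16

ABO cross AA × BO → 1/2 A, 1/2 AB.
Rh cross -/- × -/- → 1 Rh-; so P(type AB, Rh-negative) = 1/2 × 1 = 1/2 per child.
All 4 independent: (1/2)^4 = 1/16.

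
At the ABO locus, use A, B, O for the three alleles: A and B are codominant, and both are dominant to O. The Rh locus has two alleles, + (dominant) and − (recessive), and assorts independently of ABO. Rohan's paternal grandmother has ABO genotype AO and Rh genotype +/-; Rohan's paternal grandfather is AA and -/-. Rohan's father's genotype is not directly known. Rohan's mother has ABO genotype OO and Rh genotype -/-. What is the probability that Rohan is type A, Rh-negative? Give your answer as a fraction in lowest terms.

9/16

Rohan's father's ABO genotype from AO × AA: 1/2 AA, 1/2 AO.
Crossing each possibility with the mother OO and summing P(type A): 1/2·1 + 1/2·1/2 = 3/4.
Similarly for Rh via the father's Rh distribution: P(Rh-) = 3/4.
Independent loci: 3/4 × 3/4 = 9/16.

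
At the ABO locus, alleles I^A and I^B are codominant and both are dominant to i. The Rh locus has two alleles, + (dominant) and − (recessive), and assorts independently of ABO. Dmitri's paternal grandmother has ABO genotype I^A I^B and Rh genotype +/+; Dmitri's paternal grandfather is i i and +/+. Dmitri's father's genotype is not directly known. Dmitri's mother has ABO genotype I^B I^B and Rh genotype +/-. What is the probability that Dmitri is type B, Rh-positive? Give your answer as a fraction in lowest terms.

Dmitri's father's ABO genotype from I^A I^B × i i: 1/2 I^A i, 1/2 I^B i.
Crossing each possibility with the mother I^B I^B and summing P(type B): 1/2·1/2 + 1/2·1 = 3/4.
Similarly for Rh via the father's Rh distribution: P(Rh+) = 1.
Independent loci: 3/4 × 1 = 3/4.

3/4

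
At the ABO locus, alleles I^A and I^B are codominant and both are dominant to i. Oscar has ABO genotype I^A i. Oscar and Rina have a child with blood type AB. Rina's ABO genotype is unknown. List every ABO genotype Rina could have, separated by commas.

I^A I^B, I^B I^B, I^B i

For each candidate genotype of Rina, check whether crossing it with I^A i can produce every observed child phenotype.
  I^A I^A → possible child types {A} ✗
  I^A I^B → possible child types {A, B, AB} ✓
  I^A i → possible child types {O, A} ✗
  I^B I^B → possible child types {B, AB} ✓
  I^B i → possible child types {O, A, B, AB} ✓
  i i → possible child types {O, A} ✗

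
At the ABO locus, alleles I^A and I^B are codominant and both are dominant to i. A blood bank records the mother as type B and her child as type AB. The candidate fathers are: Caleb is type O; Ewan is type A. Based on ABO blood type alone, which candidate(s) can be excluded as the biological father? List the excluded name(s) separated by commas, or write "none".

A candidate is excluded only if no genotype consistent with his phenotype could produce a type AB child with a type B mother.
Caleb (type O): no genotype consistent with that phenotype can produce a type-AB child with a type-B mother.

Caleb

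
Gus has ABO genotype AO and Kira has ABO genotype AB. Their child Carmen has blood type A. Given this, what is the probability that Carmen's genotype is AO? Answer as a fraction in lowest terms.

1/2

Cross AO × AB → 1/4 AA, 1/4 AB, 1/4 AO, 1/4 BO.
Type-A genotypes among offspring: AA (1/4), AO (1/4); total 1/2.
P(AO | type A) = (1/4) / (1/2) = 1/2.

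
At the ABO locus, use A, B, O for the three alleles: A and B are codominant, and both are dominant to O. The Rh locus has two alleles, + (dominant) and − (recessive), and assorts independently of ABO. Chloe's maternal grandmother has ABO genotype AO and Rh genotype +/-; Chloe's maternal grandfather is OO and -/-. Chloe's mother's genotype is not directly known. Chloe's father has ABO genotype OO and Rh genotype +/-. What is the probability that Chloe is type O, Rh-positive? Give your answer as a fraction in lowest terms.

15/32

Chloe's mother's ABO genotype from AO × OO: 1/2 AO, 1/2 OO.
Crossing each possibility with the father OO and summing P(type O): 1/2·1/2 + 1/2·1 = 3/4.
Similarly for Rh via the mother's Rh distribution: P(Rh+) = 5/8.
Independent loci: 3/4 × 5/8 = 15/32.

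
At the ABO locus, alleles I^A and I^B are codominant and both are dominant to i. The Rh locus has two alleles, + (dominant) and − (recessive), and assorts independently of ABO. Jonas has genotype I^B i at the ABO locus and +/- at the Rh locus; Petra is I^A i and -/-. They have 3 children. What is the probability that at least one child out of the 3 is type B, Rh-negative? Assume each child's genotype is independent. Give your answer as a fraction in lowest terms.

ABO cross I^B i × I^A i → 1/4 O, 1/4 A, 1/4 B, 1/4 AB.
Rh cross +/- × -/- → 1/2 Rh+, 1/2 Rh-; so P(type B, Rh-negative) = 1/4 × 1/2 = 1/8 per child.
P(none) = (7/8)^3 = 343/512; P(at least one) = 1 − 343/512 = 169/512.

169/512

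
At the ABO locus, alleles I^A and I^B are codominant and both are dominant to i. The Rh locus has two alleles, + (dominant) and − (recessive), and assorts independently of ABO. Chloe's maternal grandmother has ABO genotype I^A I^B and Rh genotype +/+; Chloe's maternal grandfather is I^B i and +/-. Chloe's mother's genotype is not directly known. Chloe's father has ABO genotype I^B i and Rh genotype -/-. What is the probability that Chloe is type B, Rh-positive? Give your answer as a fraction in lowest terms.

Chloe's mother's ABO genotype from I^A I^B × I^B i: 1/4 I^A I^B, 1/4 I^A i, 1/4 I^B I^B, 1/4 I^B i.
Crossing each possibility with the father I^B i and summing P(type B): 1/4·1/2 + 1/4·1/4 + 1/4·1 + 1/4·3/4 = 5/8.
Similarly for Rh via the mother's Rh distribution: P(Rh+) = 3/4.
Independent loci: 5/8 × 3/4 = 15/32.

15/32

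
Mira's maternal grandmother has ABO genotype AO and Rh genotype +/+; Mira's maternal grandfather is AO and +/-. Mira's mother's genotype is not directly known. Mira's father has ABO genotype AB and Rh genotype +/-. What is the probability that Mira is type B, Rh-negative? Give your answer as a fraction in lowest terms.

1/32

Mira's mother's ABO genotype from AO × AO: 1/4 AA, 1/2 AO, 1/4 OO.
Crossing each possibility with the father AB and summing P(type B): 1/4·0 + 1/2·1/4 + 1/4·1/2 = 1/4.
Similarly for Rh via the mother's Rh distribution: P(Rh-) = 1/8.
Independent loci: 1/4 × 1/8 = 1/32.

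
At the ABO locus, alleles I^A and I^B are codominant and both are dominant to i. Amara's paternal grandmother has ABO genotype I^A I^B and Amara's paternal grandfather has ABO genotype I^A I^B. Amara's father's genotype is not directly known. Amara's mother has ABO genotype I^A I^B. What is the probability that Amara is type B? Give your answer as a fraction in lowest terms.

1/4

Amara's father's ABO genotype from I^A I^B × I^A I^B: 1/4 I^A I^A, 1/2 I^A I^B, 1/4 I^B I^B.
Crossing each possibility with the mother I^A I^B and summing P(type B): 1/4·0 + 1/2·1/4 + 1/4·1/2 = 1/4.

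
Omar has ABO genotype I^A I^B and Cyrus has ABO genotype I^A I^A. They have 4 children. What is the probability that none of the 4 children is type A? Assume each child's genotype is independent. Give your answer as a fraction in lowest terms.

1/16

ABO cross I^A I^B × I^A I^A → 1/2 A, 1/2 AB.
So P(type A) = 1/2 per child.
P(not type A) = 1/2 for one child; (1/2)^4 = 1/16.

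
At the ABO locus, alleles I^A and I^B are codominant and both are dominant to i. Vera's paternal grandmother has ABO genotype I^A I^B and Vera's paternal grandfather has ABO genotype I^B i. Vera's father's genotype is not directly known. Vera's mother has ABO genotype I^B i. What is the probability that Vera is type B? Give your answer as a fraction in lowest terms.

Vera's father's ABO genotype from I^A I^B × I^B i: 1/4 I^A I^B, 1/4 I^A i, 1/4 I^B I^B, 1/4 I^B i.
Crossing each possibility with the mother I^B i and summing P(type B): 1/4·1/2 + 1/4·1/4 + 1/4·1 + 1/4·3/4 = 5/8.

5/8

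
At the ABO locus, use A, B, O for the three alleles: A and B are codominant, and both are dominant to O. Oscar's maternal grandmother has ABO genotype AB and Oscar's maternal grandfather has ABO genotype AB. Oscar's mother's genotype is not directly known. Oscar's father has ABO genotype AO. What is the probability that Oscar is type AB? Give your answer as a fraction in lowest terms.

1/4

Oscar's mother's ABO genotype from AB × AB: 1/4 AA, 1/2 AB, 1/4 BB.
Crossing each possibility with the father AO and summing P(type AB): 1/4·0 + 1/2·1/4 + 1/4·1/2 = 1/4.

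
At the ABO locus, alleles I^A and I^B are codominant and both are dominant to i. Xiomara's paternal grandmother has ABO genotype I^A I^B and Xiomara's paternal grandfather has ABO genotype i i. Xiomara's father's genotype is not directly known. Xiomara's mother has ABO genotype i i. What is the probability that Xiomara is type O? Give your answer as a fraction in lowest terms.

Xiomara's father's ABO genotype from I^A I^B × i i: 1/2 I^A i, 1/2 I^B i.
Crossing each possibility with the mother i i and summing P(type O): 1/2·1/2 + 1/2·1/2 = 1/2.

1/2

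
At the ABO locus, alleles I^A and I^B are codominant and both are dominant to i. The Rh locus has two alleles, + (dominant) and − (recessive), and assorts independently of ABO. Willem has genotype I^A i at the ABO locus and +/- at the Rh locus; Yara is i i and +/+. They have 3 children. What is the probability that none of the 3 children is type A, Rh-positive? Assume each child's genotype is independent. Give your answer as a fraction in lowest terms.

1/8

ABO cross I^A i × i i → 1/2 O, 1/2 A.
Rh cross +/- × +/+ → 1 Rh+; so P(type A, Rh-positive) = 1/2 × 1 = 1/2 per child.
P(not type A, Rh-positive) = 1/2 for one child; (1/2)^3 = 1/8.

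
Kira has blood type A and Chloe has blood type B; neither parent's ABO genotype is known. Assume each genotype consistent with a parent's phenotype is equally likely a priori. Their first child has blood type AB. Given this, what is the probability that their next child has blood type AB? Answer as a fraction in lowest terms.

Possible genotypes: Kira ∈ {AA, AO}; Chloe ∈ {BB, BO}.
Weight each parental genotype pair by prior × P(type-AB child):
  AA × BB: posterior weight 4/9; P(next child type AB) = 1.
  AA × BO: posterior weight 2/9; P(next child type AB) = 1/2.
  AO × BB: posterior weight 2/9; P(next child type AB) = 1/2.
  AO × BO: posterior weight 1/9; P(next child type AB) = 1/4.
Weighted sum = 25/36.

25/36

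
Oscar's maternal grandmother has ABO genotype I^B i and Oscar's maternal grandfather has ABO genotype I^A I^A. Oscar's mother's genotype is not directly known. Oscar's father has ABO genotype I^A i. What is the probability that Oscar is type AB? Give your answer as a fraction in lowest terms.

1/8

Oscar's mother's ABO genotype from I^B i × I^A I^A: 1/2 I^A I^B, 1/2 I^A i.
Crossing each possibility with the father I^A i and summing P(type AB): 1/2·1/4 + 1/2·0 = 1/8.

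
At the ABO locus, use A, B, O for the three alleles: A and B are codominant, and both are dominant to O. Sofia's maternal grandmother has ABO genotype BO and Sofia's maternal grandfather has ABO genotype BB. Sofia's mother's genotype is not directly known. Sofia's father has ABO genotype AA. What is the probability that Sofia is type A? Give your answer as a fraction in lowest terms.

Sofia's mother's ABO genotype from BO × BB: 1/2 BB, 1/2 BO.
Crossing each possibility with the father AA and summing P(type A): 1/2·0 + 1/2·1/2 = 1/4.

1/4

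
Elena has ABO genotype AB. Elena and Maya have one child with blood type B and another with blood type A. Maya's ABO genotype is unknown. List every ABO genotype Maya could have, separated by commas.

AB, AO, BO, OO

For each candidate genotype of Maya, check whether crossing it with AB can produce every observed child phenotype.
  AA → possible child types {A, AB} ✗
  AB → possible child types {A, B, AB} ✓
  AO → possible child types {A, B, AB} ✓
  BB → possible child types {B, AB} ✗
  BO → possible child types {A, B, AB} ✓
  OO → possible child types {A, B} ✓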